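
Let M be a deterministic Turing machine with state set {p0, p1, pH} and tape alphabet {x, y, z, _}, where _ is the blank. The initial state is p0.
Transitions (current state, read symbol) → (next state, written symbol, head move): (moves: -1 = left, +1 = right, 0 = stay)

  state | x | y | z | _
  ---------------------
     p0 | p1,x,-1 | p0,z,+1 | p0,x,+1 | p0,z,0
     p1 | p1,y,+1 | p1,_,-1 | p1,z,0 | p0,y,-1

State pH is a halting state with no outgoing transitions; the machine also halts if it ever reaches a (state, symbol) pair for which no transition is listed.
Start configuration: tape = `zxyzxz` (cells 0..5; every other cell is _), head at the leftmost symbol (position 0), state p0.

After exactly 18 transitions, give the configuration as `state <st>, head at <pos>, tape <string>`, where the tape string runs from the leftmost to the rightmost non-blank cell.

state p0, head at 4, tape xzxxxxxz

p0 | __[z]xyzxz   read z → write x, move +1, go to p0
p0 | __x[x]yzxz   read x → write x, move -1, go to p1
p1 | __[x]xyzxz   read x → write y, move +1, go to p1
p1 | __y[x]yzxz   read x → write y, move +1, go to p1
p1 | __yy[y]zxz   read y → write _, move -1, go to p1
p1 | __y[y]_zxz   read y → write _, move -1, go to p1
p1 | __[y]__zxz   read y → write _, move -1, go to p1
p1 | _[_]___zxz   read _ → write y, move -1, go to p0
p0 | [_]y___zxz   read _ → write z, move 0, go to p0
p0 | [z]y___zxz   read z → write x, move +1, go to p0
p0 | x[y]___zxz   read y → write z, move +1, go to p0
p0 | xz[_]__zxz   read _ → write z, move 0, go to p0
p0 | xz[z]__zxz   read z → write x, move +1, go to p0
p0 | xzx[_]_zxz   read _ → write z, move 0, go to p0
p0 | xzx[z]_zxz   read z → write x, move +1, go to p0
p0 | xzxx[_]zxz   read _ → write z, move 0, go to p0
p0 | xzxx[z]zxz   read z → write x, move +1, go to p0
p0 | xzxxx[z]xz   read z → write x, move +1, go to p0
p0 | xzxxxx[x]z
After 18 steps: state p0, head at 4, tape xzxxxxxz.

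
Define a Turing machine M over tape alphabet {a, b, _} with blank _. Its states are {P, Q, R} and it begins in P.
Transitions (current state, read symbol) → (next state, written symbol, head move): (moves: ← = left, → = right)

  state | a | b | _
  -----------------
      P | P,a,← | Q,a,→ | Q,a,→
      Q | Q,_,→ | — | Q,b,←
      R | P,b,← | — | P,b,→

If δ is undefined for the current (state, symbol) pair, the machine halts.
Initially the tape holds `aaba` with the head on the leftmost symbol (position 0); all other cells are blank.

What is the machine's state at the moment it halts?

Q

P | _[a]aba   read a → write a, move ←, go to P
P | [_]aaba   read _ → write a, move →, go to Q
Q | a[a]aba   read a → write _, move →, go to Q
Q | a_[a]ba   read a → write _, move →, go to Q
Q | a__[b]a
No transition is defined for (Q, b); M halts in state Q.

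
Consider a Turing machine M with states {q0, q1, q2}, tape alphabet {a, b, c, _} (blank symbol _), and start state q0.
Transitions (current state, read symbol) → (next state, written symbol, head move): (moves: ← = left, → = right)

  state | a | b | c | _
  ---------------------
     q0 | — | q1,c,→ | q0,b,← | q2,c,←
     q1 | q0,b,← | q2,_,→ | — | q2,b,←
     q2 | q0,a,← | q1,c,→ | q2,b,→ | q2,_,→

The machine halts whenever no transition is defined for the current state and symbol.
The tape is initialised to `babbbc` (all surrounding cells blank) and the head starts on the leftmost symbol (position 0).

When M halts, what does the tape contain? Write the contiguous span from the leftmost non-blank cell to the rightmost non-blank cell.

bc_c_cc

q0 | __[b]abbbc   read b → write c, move →, go to q1
q1 | __c[a]bbbc   read a → write b, move ←, go to q0
q0 | __[c]bbbbc   read c → write b, move ←, go to q0
q0 | _[_]bbbbbc   read _ → write c, move ←, go to q2
q2 | [_]cbbbbbc   read _ → write _, move →, go to q2
q2 | _[c]bbbbbc   read c → write b, move →, go to q2
q2 | _b[b]bbbbc   read b → write c, move →, go to q1
q1 | _bc[b]bbbc   read b → write _, move →, go to q2
q2 | _bc_[b]bbc   read b → write c, move →, go to q1
q1 | _bc_c[b]bc   read b → write _, move →, go to q2
q2 | _bc_c_[b]c   read b → write c, move →, go to q1
q1 | _bc_c_c[c]
The non-blank tape span at halt is bc_c_cc.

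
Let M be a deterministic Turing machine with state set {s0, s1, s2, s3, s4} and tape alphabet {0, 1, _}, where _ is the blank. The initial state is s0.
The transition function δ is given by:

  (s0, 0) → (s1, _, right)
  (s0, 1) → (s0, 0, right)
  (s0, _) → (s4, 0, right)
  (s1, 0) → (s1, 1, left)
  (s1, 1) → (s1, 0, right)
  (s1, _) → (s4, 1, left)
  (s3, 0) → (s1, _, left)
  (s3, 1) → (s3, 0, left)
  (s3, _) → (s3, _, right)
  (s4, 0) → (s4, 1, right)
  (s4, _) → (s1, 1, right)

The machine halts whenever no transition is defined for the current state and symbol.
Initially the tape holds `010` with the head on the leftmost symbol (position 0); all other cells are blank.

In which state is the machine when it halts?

s4

state=s0 head=0 tape=_[0]10_   (s0,0)→(s1,_,right)
state=s1 head=1 tape=__[1]0_   (s1,1)→(s1,0,right)
state=s1 head=2 tape=__0[0]_   (s1,0)→(s1,1,left)
state=s1 head=1 tape=__[0]1_   (s1,0)→(s1,1,left)
state=s1 head=0 tape=_[_]11_   (s1,_)→(s4,1,left)
state=s4 head=-1 tape=[_]111_   (s4,_)→(s1,1,right)
state=s1 head=0 tape=1[1]11_   (s1,1)→(s1,0,right)
state=s1 head=1 tape=10[1]1_   (s1,1)→(s1,0,right)
state=s1 head=2 tape=100[1]_   (s1,1)→(s1,0,right)
state=s1 head=3 tape=1000[_]   (s1,_)→(s4,1,left)
state=s4 head=2 tape=100[0]1   (s4,0)→(s4,1,right)
state=s4 head=3 tape=1001[1]
No transition is defined for (s4, 1); M halts in state s4.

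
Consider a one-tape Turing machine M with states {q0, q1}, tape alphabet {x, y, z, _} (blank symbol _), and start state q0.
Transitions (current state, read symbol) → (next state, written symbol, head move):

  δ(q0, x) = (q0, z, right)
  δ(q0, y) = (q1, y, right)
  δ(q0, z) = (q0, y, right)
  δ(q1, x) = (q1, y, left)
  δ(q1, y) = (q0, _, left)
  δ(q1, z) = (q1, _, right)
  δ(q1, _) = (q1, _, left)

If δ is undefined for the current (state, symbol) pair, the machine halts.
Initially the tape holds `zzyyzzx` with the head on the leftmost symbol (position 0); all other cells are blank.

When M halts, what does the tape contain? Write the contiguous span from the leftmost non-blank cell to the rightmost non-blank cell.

q0 | _[z]zyyzzx   read z → write y, move right, go to q0
q0 | _y[z]yyzzx   read z → write y, move right, go to q0
q0 | _yy[y]yzzx   read y → write y, move right, go to q1
q1 | _yyy[y]zzx   read y → write _, move left, go to q0
q0 | _yy[y]_zzx   read y → write y, move right, go to q1
q1 | _yyy[_]zzx   read _ → write _, move left, go to q1
q1 | _yy[y]_zzx   read y → write _, move left, go to q0
q0 | _y[y]__zzx   read y → write y, move right, go to q1
q1 | _yy[_]_zzx   read _ → write _, move left, go to q1
q1 | _y[y]__zzx   read y → write _, move left, go to q0
q0 | _[y]___zzx   read y → write y, move right, go to q1
q1 | _y[_]__zzx   read _ → write _, move left, go to q1
q1 | _[y]___zzx   read y → write _, move left, go to q0
q0 | [_]____zzx
The non-blank tape span at halt is zzx.

zzx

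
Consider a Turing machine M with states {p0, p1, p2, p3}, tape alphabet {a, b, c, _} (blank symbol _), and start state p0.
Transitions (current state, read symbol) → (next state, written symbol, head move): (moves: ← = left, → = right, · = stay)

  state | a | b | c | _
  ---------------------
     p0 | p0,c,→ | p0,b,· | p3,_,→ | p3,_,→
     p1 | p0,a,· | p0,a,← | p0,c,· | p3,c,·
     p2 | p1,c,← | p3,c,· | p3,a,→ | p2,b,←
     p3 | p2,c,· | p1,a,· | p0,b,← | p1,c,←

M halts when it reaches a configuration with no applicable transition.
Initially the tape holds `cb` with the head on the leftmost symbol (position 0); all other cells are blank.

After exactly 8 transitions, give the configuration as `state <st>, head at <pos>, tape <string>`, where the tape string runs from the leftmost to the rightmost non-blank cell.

p0 | [c]b__   read c → write _, move →, go to p3
p3 | _[b]__   read b → write a, move ·, go to p1
p1 | _[a]__   read a → write a, move ·, go to p0
p0 | _[a]__   read a → write c, move →, go to p0
p0 | _c[_]_   read _ → write _, move →, go to p3
p3 | _c_[_]   read _ → write c, move ←, go to p1
p1 | _c[_]c   read _ → write c, move ·, go to p3
p3 | _c[c]c   read c → write b, move ←, go to p0
p0 | _[c]bc
After 8 steps: state p0, head at 1, tape cbc.

state p0, head at 1, tape cbc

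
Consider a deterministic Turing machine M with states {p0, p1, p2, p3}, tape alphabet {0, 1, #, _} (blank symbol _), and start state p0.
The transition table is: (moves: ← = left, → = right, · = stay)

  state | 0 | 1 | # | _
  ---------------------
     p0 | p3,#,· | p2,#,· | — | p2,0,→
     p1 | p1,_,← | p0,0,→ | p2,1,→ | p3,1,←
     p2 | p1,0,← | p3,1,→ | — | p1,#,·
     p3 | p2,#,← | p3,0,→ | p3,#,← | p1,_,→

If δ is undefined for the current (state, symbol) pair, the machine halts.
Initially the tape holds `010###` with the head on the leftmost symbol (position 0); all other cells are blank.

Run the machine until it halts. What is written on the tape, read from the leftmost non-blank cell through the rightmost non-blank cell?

1######

p0 | _[0]10###   read 0 → write #, move ·, go to p3
p3 | _[#]10###   read # → write #, move ←, go to p3
p3 | [_]#10###   read _ → write _, move →, go to p1
p1 | _[#]10###   read # → write 1, move →, go to p2
p2 | _1[1]0###   read 1 → write 1, move →, go to p3
p3 | _11[0]###   read 0 → write #, move ←, go to p2
p2 | _1[1]####   read 1 → write 1, move →, go to p3
p3 | _11[#]###   read # → write #, move ←, go to p3
p3 | _1[1]####   read 1 → write 0, move →, go to p3
p3 | _10[#]###   read # → write #, move ←, go to p3
p3 | _1[0]####   read 0 → write #, move ←, go to p2
p2 | _[1]#####   read 1 → write 1, move →, go to p3
p3 | _1[#]####   read # → write #, move ←, go to p3
p3 | _[1]#####   read 1 → write 0, move →, go to p3
p3 | _0[#]####   read # → write #, move ←, go to p3
p3 | _[0]#####   read 0 → write #, move ←, go to p2
p2 | [_]######   read _ → write #, move ·, go to p1
p1 | [#]######   read # → write 1, move →, go to p2
p2 | 1[#]#####
The non-blank tape span at halt is 1######.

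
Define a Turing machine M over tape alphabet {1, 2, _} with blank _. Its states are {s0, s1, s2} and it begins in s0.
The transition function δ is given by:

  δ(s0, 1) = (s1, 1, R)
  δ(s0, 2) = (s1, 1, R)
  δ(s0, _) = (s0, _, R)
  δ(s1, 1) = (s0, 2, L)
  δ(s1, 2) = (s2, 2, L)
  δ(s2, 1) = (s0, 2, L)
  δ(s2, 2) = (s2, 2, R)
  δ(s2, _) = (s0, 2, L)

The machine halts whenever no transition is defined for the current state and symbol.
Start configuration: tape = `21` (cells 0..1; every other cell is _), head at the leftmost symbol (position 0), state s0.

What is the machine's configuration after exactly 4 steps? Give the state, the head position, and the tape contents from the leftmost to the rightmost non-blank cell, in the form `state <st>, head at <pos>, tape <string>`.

s0 | [2]1   read 2 → write 1, move R, go to s1
s1 | 1[1]   read 1 → write 2, move L, go to s0
s0 | [1]2   read 1 → write 1, move R, go to s1
s1 | 1[2]   read 2 → write 2, move L, go to s2
s2 | [1]2
After 4 steps: state s2, head at 0, tape 12.

state s2, head at 0, tape 12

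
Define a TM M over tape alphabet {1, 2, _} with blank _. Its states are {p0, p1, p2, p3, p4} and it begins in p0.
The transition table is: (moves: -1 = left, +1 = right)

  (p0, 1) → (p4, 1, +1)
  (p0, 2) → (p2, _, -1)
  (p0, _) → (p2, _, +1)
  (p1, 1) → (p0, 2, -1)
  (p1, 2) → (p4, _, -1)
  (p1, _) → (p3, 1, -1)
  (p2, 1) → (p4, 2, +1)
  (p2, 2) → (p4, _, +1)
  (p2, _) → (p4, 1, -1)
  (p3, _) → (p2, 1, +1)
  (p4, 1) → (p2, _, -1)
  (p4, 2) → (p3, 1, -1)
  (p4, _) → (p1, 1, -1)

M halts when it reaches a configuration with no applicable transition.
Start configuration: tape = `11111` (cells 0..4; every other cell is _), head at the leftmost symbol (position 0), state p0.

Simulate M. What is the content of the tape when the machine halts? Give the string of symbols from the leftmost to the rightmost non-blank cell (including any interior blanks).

111_1111

state=p0 head=0 tape=___[1]1111   (p0,1)→(p4,1,+1)
state=p4 head=1 tape=___1[1]111   (p4,1)→(p2,_,-1)
state=p2 head=0 tape=___[1]_111   (p2,1)→(p4,2,+1)
state=p4 head=1 tape=___2[_]111   (p4,_)→(p1,1,-1)
state=p1 head=0 tape=___[2]1111   (p1,2)→(p4,_,-1)
state=p4 head=-1 tape=__[_]_1111   (p4,_)→(p1,1,-1)
state=p1 head=-2 tape=_[_]1_1111   (p1,_)→(p3,1,-1)
state=p3 head=-3 tape=[_]11_1111   (p3,_)→(p2,1,+1)
state=p2 head=-2 tape=1[1]1_1111   (p2,1)→(p4,2,+1)
state=p4 head=-1 tape=12[1]_1111   (p4,1)→(p2,_,-1)
state=p2 head=-2 tape=1[2]__1111   (p2,2)→(p4,_,+1)
state=p4 head=-1 tape=1_[_]_1111   (p4,_)→(p1,1,-1)
state=p1 head=-2 tape=1[_]1_1111   (p1,_)→(p3,1,-1)
state=p3 head=-3 tape=[1]11_1111
The non-blank tape span at halt is 111_1111.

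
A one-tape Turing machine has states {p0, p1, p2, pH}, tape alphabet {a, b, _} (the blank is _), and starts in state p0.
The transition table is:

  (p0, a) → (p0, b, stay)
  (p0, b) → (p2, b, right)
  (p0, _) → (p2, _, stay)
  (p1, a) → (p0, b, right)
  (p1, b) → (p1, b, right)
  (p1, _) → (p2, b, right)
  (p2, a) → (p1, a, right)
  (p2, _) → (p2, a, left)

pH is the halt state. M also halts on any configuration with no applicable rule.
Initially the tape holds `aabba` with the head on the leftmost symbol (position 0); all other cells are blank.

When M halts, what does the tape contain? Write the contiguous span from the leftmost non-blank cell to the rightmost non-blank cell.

babbba

state=p0 head=0 tape=[a]abba_   (p0,a)→(p0,b,stay)
state=p0 head=0 tape=[b]abba_   (p0,b)→(p2,b,right)
state=p2 head=1 tape=b[a]bba_   (p2,a)→(p1,a,right)
state=p1 head=2 tape=ba[b]ba_   (p1,b)→(p1,b,right)
state=p1 head=3 tape=bab[b]a_   (p1,b)→(p1,b,right)
state=p1 head=4 tape=babb[a]_   (p1,a)→(p0,b,right)
state=p0 head=5 tape=babbb[_]   (p0,_)→(p2,_,stay)
state=p2 head=5 tape=babbb[_]   (p2,_)→(p2,a,left)
state=p2 head=4 tape=babb[b]a
The non-blank tape span at halt is babbba.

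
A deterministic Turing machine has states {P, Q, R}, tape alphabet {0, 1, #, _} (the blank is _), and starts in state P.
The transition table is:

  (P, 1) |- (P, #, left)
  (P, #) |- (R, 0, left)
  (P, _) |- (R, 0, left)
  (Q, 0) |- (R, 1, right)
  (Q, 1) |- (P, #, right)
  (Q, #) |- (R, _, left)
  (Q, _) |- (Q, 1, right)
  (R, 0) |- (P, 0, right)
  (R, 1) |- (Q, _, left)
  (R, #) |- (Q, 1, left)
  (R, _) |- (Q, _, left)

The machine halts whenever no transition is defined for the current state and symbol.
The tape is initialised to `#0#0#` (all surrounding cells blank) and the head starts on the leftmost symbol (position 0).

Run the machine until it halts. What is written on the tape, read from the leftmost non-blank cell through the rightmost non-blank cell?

111000#

P | __[#]0#0#   read # → write 0, move left, go to R
R | _[_]00#0#   read _ → write _, move left, go to Q
Q | [_]_00#0#   read _ → write 1, move right, go to Q
Q | 1[_]00#0#   read _ → write 1, move right, go to Q
Q | 11[0]0#0#   read 0 → write 1, move right, go to R
R | 111[0]#0#   read 0 → write 0, move right, go to P
P | 1110[#]0#   read # → write 0, move left, go to R
R | 111[0]00#   read 0 → write 0, move right, go to P
P | 1110[0]0#
The non-blank tape span at halt is 111000#.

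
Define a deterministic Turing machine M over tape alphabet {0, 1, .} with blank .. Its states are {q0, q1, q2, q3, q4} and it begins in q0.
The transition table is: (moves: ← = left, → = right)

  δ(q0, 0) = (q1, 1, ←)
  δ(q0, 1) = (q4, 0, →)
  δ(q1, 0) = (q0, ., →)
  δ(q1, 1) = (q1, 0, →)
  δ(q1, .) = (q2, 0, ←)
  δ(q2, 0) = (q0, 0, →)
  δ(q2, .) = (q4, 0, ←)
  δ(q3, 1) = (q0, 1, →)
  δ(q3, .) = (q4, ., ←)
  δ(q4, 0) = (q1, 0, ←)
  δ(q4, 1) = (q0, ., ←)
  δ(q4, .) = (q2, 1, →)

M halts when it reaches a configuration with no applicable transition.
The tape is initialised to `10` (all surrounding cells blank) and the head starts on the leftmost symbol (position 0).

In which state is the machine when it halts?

state=q0 head=0 tape=..[1]0   (q0,1)→(q4,0,→)
state=q4 head=1 tape=..0[0]   (q4,0)→(q1,0,←)
state=q1 head=0 tape=..[0]0   (q1,0)→(q0,.,→)
state=q0 head=1 tape=...[0]   (q0,0)→(q1,1,←)
state=q1 head=0 tape=..[.]1   (q1,.)→(q2,0,←)
state=q2 head=-1 tape=.[.]01   (q2,.)→(q4,0,←)
state=q4 head=-2 tape=[.]001   (q4,.)→(q2,1,→)
state=q2 head=-1 tape=1[0]01   (q2,0)→(q0,0,→)
state=q0 head=0 tape=10[0]1   (q0,0)→(q1,1,←)
state=q1 head=-1 tape=1[0]11   (q1,0)→(q0,.,→)
state=q0 head=0 tape=1.[1]1   (q0,1)→(q4,0,→)
state=q4 head=1 tape=1.0[1]   (q4,1)→(q0,.,←)
state=q0 head=0 tape=1.[0].   (q0,0)→(q1,1,←)
state=q1 head=-1 tape=1[.]1.   (q1,.)→(q2,0,←)
state=q2 head=-2 tape=[1]01.
No transition is defined for (q2, 1); M halts in state q2.

q2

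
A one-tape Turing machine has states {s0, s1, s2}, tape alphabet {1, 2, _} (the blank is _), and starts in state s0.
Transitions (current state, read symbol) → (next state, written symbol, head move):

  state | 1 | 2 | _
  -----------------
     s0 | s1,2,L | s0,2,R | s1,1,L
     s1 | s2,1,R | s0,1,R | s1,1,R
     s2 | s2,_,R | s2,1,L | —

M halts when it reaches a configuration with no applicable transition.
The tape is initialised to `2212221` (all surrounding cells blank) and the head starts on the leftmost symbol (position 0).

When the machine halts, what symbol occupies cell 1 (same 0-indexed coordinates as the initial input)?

1

state=s0 head=0 tape=[2]212221__   (s0,2)→(s0,2,R)
state=s0 head=1 tape=2[2]12221__   (s0,2)→(s0,2,R)
state=s0 head=2 tape=22[1]2221__   (s0,1)→(s1,2,L)
state=s1 head=1 tape=2[2]22221__   (s1,2)→(s0,1,R)
state=s0 head=2 tape=21[2]2221__   (s0,2)→(s0,2,R)
state=s0 head=3 tape=212[2]221__   (s0,2)→(s0,2,R)
state=s0 head=4 tape=2122[2]21__   (s0,2)→(s0,2,R)
state=s0 head=5 tape=21222[2]1__   (s0,2)→(s0,2,R)
state=s0 head=6 tape=212222[1]__   (s0,1)→(s1,2,L)
state=s1 head=5 tape=21222[2]2__   (s1,2)→(s0,1,R)
state=s0 head=6 tape=212221[2]__   (s0,2)→(s0,2,R)
state=s0 head=7 tape=2122212[_]_   (s0,_)→(s1,1,L)
state=s1 head=6 tape=212221[2]1_   (s1,2)→(s0,1,R)
state=s0 head=7 tape=2122211[1]_   (s0,1)→(s1,2,L)
state=s1 head=6 tape=212221[1]2_   (s1,1)→(s2,1,R)
state=s2 head=7 tape=2122211[2]_   (s2,2)→(s2,1,L)
state=s2 head=6 tape=212221[1]1_   (s2,1)→(s2,_,R)
state=s2 head=7 tape=212221_[1]_   (s2,1)→(s2,_,R)
state=s2 head=8 tape=212221__[_]
Cell 1 holds 1 when M halts.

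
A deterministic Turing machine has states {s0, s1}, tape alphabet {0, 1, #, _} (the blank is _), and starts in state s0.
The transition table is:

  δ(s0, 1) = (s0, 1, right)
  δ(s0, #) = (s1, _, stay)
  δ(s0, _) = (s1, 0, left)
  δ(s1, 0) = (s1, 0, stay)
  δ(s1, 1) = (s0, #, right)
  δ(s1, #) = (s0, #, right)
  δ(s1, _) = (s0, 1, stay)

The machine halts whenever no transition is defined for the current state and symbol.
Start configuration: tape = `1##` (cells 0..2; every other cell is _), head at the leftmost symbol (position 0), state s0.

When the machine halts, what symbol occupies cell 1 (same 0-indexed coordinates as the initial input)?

1

s0 | [1]##_   read 1 → write 1, move right, go to s0
s0 | 1[#]#_   read # → write _, move stay, go to s1
s1 | 1[_]#_   read _ → write 1, move stay, go to s0
s0 | 1[1]#_   read 1 → write 1, move right, go to s0
s0 | 11[#]_   read # → write _, move stay, go to s1
s1 | 11[_]_   read _ → write 1, move stay, go to s0
s0 | 11[1]_   read 1 → write 1, move right, go to s0
s0 | 111[_]   read _ → write 0, move left, go to s1
s1 | 11[1]0   read 1 → write #, move right, go to s0
s0 | 11#[0]
Cell 1 holds 1 when M halts.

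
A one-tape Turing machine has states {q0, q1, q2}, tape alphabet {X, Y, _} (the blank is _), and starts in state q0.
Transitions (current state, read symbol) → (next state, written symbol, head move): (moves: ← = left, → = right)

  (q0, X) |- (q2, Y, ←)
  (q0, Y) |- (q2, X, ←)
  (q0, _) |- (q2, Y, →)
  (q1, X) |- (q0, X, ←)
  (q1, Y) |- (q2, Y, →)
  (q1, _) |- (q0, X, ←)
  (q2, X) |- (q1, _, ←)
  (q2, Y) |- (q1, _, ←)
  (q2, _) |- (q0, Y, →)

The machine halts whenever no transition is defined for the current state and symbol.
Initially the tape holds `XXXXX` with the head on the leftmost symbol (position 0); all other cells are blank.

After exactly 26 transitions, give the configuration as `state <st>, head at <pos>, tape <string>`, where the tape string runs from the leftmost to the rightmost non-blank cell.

state q2, head at 0, tape YYYYXXXX

q0 | ___[X]XXXX   read X → write Y, move ←, go to q2
q2 | __[_]YXXXX   read _ → write Y, move →, go to q0
q0 | __Y[Y]XXXX   read Y → write X, move ←, go to q2
q2 | __[Y]XXXXX   read Y → write _, move ←, go to q1
q1 | _[_]_XXXXX   read _ → write X, move ←, go to q0
q0 | [_]X_XXXXX   read _ → write Y, move →, go to q2
q2 | Y[X]_XXXXX   read X → write _, move ←, go to q1
q1 | [Y]__XXXXX   read Y → write Y, move →, go to q2
q2 | Y[_]_XXXXX   read _ → write Y, move →, go to q0
q0 | YY[_]XXXXX   read _ → write Y, move →, go to q2
q2 | YYY[X]XXXX   read X → write _, move ←, go to q1
q1 | YY[Y]_XXXX   read Y → write Y, move →, go to q2
q2 | YYY[_]XXXX   read _ → write Y, move →, go to q0
q0 | YYYY[X]XXX   read X → write Y, move ←, go to q2
q2 | YYY[Y]YXXX   read Y → write _, move ←, go to q1
q1 | YY[Y]_YXXX   read Y → write Y, move →, go to q2
q2 | YYY[_]YXXX   read _ → write Y, move →, go to q0
q0 | YYYY[Y]XXX   read Y → write X, move ←, go to q2
q2 | YYY[Y]XXXX   read Y → write _, move ←, go to q1
q1 | YY[Y]_XXXX   read Y → write Y, move →, go to q2
q2 | YYY[_]XXXX   read _ → write Y, move →, go to q0
q0 | YYYY[X]XXX   read X → write Y, move ←, go to q2
q2 | YYY[Y]YXXX   read Y → write _, move ←, go to q1
q1 | YY[Y]_YXXX   read Y → write Y, move →, go to q2
q2 | YYY[_]YXXX   read _ → write Y, move →, go to q0
q0 | YYYY[Y]XXX   read Y → write X, move ←, go to q2
q2 | YYY[Y]XXXX
After 26 steps: state q2, head at 0, tape YYYYXXXX.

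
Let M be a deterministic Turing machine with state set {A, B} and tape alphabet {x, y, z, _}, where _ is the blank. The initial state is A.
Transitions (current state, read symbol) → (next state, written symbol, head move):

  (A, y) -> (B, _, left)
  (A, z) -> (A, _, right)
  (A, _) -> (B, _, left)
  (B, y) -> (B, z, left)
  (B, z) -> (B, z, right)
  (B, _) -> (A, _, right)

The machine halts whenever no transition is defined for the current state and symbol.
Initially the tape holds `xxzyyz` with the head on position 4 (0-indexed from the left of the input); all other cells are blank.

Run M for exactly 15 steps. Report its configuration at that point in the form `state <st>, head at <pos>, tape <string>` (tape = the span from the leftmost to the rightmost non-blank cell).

state=A head=4 tape=xxzy[y]z_   (A,y)→(B,_,left)
state=B head=3 tape=xxz[y]_z_   (B,y)→(B,z,left)
state=B head=2 tape=xx[z]z_z_   (B,z)→(B,z,right)
state=B head=3 tape=xxz[z]_z_   (B,z)→(B,z,right)
state=B head=4 tape=xxzz[_]z_   (B,_)→(A,_,right)
state=A head=5 tape=xxzz_[z]_   (A,z)→(A,_,right)
state=A head=6 tape=xxzz__[_]   (A,_)→(B,_,left)
state=B head=5 tape=xxzz_[_]_   (B,_)→(A,_,right)
state=A head=6 tape=xxzz__[_]   (A,_)→(B,_,left)
state=B head=5 tape=xxzz_[_]_   (B,_)→(A,_,right)
state=A head=6 tape=xxzz__[_]   (A,_)→(B,_,left)
state=B head=5 tape=xxzz_[_]_   (B,_)→(A,_,right)
state=A head=6 tape=xxzz__[_]   (A,_)→(B,_,left)
state=B head=5 tape=xxzz_[_]_   (B,_)→(A,_,right)
state=A head=6 tape=xxzz__[_]   (A,_)→(B,_,left)
state=B head=5 tape=xxzz_[_]_
After 15 steps: state B, head at 5, tape xxzz.

state B, head at 5, tape xxzz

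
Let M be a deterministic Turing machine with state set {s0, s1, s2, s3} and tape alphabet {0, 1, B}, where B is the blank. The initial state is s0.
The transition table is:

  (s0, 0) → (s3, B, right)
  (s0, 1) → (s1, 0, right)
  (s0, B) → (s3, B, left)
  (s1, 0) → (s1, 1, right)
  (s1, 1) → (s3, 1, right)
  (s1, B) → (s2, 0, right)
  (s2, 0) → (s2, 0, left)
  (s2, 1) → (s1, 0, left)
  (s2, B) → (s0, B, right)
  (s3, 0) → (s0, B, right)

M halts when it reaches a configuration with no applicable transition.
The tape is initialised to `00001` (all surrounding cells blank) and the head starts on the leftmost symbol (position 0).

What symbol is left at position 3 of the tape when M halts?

B

s0 | [0]0001BBB   read 0 → write B, move right, go to s3
s3 | B[0]001BBB   read 0 → write B, move right, go to s0
s0 | BB[0]01BBB   read 0 → write B, move right, go to s3
s3 | BBB[0]1BBB   read 0 → write B, move right, go to s0
s0 | BBBB[1]BBB   read 1 → write 0, move right, go to s1
s1 | BBBB0[B]BB   read B → write 0, move right, go to s2
s2 | BBBB00[B]B   read B → write B, move right, go to s0
s0 | BBBB00B[B]   read B → write B, move left, go to s3
s3 | BBBB00[B]B
Cell 3 holds B when M halts.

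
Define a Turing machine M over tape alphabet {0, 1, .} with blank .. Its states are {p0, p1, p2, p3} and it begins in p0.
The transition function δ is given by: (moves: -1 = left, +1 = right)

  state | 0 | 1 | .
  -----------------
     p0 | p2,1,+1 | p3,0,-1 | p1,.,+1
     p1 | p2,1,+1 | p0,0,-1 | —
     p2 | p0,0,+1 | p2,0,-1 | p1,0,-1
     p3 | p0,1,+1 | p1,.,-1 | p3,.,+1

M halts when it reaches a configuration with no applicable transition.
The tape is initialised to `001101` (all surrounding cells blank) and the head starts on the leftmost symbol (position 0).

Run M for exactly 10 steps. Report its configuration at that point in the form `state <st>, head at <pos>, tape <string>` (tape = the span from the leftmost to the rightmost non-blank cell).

p0 | ..[0]01101   read 0 → write 1, move +1, go to p2
p2 | ..1[0]1101   read 0 → write 0, move +1, go to p0
p0 | ..10[1]101   read 1 → write 0, move -1, go to p3
p3 | ..1[0]0101   read 0 → write 1, move +1, go to p0
p0 | ..11[0]101   read 0 → write 1, move +1, go to p2
p2 | ..111[1]01   read 1 → write 0, move -1, go to p2
p2 | ..11[1]001   read 1 → write 0, move -1, go to p2
p2 | ..1[1]0001   read 1 → write 0, move -1, go to p2
p2 | ..[1]00001   read 1 → write 0, move -1, go to p2
p2 | .[.]000001   read . → write 0, move -1, go to p1
p1 | [.]0000001
After 10 steps: state p1, head at -2, tape 0000001.

state p1, head at -2, tape 0000001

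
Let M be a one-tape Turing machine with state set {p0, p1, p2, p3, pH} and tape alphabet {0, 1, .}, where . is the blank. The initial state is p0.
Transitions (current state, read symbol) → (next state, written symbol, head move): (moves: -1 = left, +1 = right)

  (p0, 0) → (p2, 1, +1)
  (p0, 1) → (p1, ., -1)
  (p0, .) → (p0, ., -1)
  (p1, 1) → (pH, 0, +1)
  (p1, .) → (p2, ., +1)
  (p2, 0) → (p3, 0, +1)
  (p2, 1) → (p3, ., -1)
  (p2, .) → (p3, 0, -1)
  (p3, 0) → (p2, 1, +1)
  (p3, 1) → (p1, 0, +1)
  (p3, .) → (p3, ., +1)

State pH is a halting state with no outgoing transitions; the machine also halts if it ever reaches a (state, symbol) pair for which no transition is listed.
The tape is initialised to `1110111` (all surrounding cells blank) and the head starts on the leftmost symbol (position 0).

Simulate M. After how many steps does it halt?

25

p0 | .[1]110111...   read 1 → write ., move -1, go to p1
p1 | [.].110111...   read . → write ., move +1, go to p2
p2 | .[.]110111...   read . → write 0, move -1, go to p3
p3 | [.]0110111...   read . → write ., move +1, go to p3
p3 | .[0]110111...   read 0 → write 1, move +1, go to p2
p2 | .1[1]10111...   read 1 → write ., move -1, go to p3
p3 | .[1].10111...   read 1 → write 0, move +1, go to p1
p1 | .0[.]10111...   read . → write ., move +1, go to p2
p2 | .0.[1]0111...   read 1 → write ., move -1, go to p3
p3 | .0[.].0111...   read . → write ., move +1, go to p3
p3 | .0.[.]0111...   read . → write ., move +1, go to p3
p3 | .0..[0]111...   read 0 → write 1, move +1, go to p2
p2 | .0..1[1]11...   read 1 → write ., move -1, go to p3
p3 | .0..[1].11...   read 1 → write 0, move +1, go to p1
p1 | .0..0[.]11...   read . → write ., move +1, go to p2
p2 | .0..0.[1]1...   read 1 → write ., move -1, go to p3
p3 | .0..0[.].1...   read . → write ., move +1, go to p3
p3 | .0..0.[.]1...   read . → write ., move +1, go to p3
p3 | .0..0..[1]...   read 1 → write 0, move +1, go to p1
p1 | .0..0..0[.]..   read . → write ., move +1, go to p2
p2 | .0..0..0.[.].   read . → write 0, move -1, go to p3
p3 | .0..0..0[.]0.   read . → write ., move +1, go to p3
p3 | .0..0..0.[0].   read 0 → write 1, move +1, go to p2
p2 | .0..0..0.1[.]   read . → write 0, move -1, go to p3
p3 | .0..0..0.[1]0   read 1 → write 0, move +1, go to p1
p1 | .0..0..0.0[0]
M halts after 25 transitions.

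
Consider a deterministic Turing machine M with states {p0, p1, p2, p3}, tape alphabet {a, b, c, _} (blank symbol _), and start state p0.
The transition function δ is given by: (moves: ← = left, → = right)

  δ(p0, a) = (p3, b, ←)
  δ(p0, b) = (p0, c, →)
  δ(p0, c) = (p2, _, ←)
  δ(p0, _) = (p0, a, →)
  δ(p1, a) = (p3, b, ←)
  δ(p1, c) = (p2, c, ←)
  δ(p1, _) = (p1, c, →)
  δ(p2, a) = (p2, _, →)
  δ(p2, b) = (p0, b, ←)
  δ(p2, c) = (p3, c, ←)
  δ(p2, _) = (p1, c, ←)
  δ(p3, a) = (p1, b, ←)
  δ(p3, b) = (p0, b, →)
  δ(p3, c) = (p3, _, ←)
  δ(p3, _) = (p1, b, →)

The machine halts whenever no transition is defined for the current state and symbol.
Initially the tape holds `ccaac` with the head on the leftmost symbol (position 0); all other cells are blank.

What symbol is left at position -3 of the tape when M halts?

p0 | _____[c]caac   read c → write _, move ←, go to p2
p2 | ____[_]_caac   read _ → write c, move ←, go to p1
p1 | ___[_]c_caac   read _ → write c, move →, go to p1
p1 | ___c[c]_caac   read c → write c, move ←, go to p2
p2 | ___[c]c_caac   read c → write c, move ←, go to p3
p3 | __[_]cc_caac   read _ → write b, move →, go to p1
p1 | __b[c]c_caac   read c → write c, move ←, go to p2
p2 | __[b]cc_caac   read b → write b, move ←, go to p0
p0 | _[_]bcc_caac   read _ → write a, move →, go to p0
p0 | _a[b]cc_caac   read b → write c, move →, go to p0
p0 | _ac[c]c_caac   read c → write _, move ←, go to p2
p2 | _a[c]_c_caac   read c → write c, move ←, go to p3
p3 | _[a]c_c_caac   read a → write b, move ←, go to p1
p1 | [_]bc_c_caac   read _ → write c, move →, go to p1
p1 | c[b]c_c_caac
Cell -3 holds c when M halts.

c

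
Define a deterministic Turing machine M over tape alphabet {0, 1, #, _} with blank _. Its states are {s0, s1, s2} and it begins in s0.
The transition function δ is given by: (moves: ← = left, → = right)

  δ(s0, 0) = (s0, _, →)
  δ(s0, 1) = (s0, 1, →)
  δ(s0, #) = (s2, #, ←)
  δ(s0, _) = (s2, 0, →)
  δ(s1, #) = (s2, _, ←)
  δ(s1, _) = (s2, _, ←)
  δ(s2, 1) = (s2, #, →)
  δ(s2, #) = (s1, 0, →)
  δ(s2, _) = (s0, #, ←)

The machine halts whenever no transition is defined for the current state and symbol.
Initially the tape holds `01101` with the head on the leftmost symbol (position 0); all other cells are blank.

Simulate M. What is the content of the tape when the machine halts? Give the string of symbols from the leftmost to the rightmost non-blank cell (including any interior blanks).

s0 | [0]1101__   read 0 → write _, move →, go to s0
s0 | _[1]101__   read 1 → write 1, move →, go to s0
s0 | _1[1]01__   read 1 → write 1, move →, go to s0
s0 | _11[0]1__   read 0 → write _, move →, go to s0
s0 | _11_[1]__   read 1 → write 1, move →, go to s0
s0 | _11_1[_]_   read _ → write 0, move →, go to s2
s2 | _11_10[_]   read _ → write #, move ←, go to s0
s0 | _11_1[0]#   read 0 → write _, move →, go to s0
s0 | _11_1_[#]   read # → write #, move ←, go to s2
s2 | _11_1[_]#   read _ → write #, move ←, go to s0
s0 | _11_[1]##   read 1 → write 1, move →, go to s0
s0 | _11_1[#]#   read # → write #, move ←, go to s2
s2 | _11_[1]##   read 1 → write #, move →, go to s2
s2 | _11_#[#]#   read # → write 0, move →, go to s1
s1 | _11_#0[#]   read # → write _, move ←, go to s2
s2 | _11_#[0]_
The non-blank tape span at halt is 11_#0.

11_#0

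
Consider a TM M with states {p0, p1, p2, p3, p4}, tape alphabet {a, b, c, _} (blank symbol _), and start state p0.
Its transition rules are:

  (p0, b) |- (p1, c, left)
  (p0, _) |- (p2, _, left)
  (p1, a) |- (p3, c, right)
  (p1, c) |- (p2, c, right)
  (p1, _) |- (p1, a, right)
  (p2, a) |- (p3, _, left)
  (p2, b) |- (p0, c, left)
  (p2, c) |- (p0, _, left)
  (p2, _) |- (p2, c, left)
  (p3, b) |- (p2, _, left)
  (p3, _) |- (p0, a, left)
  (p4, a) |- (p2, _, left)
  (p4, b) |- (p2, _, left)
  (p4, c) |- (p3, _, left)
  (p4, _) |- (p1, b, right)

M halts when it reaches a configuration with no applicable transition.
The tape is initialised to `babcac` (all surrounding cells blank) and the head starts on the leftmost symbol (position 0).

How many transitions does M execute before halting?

p0 | _[b]abcac   read b → write c, move left, go to p1
p1 | [_]cabcac   read _ → write a, move right, go to p1
p1 | a[c]abcac   read c → write c, move right, go to p2
p2 | ac[a]bcac   read a → write _, move left, go to p3
p3 | a[c]_bcac
M halts after 4 transitions.

4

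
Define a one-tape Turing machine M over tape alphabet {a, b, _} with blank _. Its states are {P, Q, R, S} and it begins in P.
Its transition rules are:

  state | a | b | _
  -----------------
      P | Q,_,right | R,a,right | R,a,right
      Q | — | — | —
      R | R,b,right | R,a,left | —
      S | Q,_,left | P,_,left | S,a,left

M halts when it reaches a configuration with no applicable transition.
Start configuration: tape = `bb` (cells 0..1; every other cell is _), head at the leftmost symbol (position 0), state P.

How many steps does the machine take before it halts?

4

state=P head=0 tape=[b]b_   (P,b)→(R,a,right)
state=R head=1 tape=a[b]_   (R,b)→(R,a,left)
state=R head=0 tape=[a]a_   (R,a)→(R,b,right)
state=R head=1 tape=b[a]_   (R,a)→(R,b,right)
state=R head=2 tape=bb[_]
M halts after 4 transitions.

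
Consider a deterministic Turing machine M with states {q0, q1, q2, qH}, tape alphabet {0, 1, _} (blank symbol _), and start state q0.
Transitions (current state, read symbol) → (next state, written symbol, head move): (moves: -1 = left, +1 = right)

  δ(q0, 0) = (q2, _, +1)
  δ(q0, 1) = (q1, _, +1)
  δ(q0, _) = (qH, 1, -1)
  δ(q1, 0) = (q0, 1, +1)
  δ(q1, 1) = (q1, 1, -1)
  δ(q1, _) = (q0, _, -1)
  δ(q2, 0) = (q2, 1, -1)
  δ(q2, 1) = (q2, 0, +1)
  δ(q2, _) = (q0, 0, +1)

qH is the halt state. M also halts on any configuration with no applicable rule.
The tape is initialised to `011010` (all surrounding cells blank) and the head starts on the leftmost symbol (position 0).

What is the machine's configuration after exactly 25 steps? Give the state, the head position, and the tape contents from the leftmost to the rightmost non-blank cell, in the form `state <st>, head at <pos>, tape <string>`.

q0 | [0]11010_   read 0 → write _, move +1, go to q2
q2 | _[1]1010_   read 1 → write 0, move +1, go to q2
q2 | _0[1]010_   read 1 → write 0, move +1, go to q2
q2 | _00[0]10_   read 0 → write 1, move -1, go to q2
q2 | _0[0]110_   read 0 → write 1, move -1, go to q2
q2 | _[0]1110_   read 0 → write 1, move -1, go to q2
q2 | [_]11110_   read _ → write 0, move +1, go to q0
q0 | 0[1]1110_   read 1 → write _, move +1, go to q1
q1 | 0_[1]110_   read 1 → write 1, move -1, go to q1
q1 | 0[_]1110_   read _ → write _, move -1, go to q0
q0 | [0]_1110_   read 0 → write _, move +1, go to q2
q2 | _[_]1110_   read _ → write 0, move +1, go to q0
q0 | _0[1]110_   read 1 → write _, move +1, go to q1
q1 | _0_[1]10_   read 1 → write 1, move -1, go to q1
q1 | _0[_]110_   read _ → write _, move -1, go to q0
q0 | _[0]_110_   read 0 → write _, move +1, go to q2
q2 | __[_]110_   read _ → write 0, move +1, go to q0
q0 | __0[1]10_   read 1 → write _, move +1, go to q1
q1 | __0_[1]0_   read 1 → write 1, move -1, go to q1
q1 | __0[_]10_   read _ → write _, move -1, go to q0
q0 | __[0]_10_   read 0 → write _, move +1, go to q2
q2 | ___[_]10_   read _ → write 0, move +1, go to q0
q0 | ___0[1]0_   read 1 → write _, move +1, go to q1
q1 | ___0_[0]_   read 0 → write 1, move +1, go to q0
q0 | ___0_1[_]   read _ → write 1, move -1, go to qH
qH | ___0_[1]1
After 25 steps: state qH, head at 5, tape 0_11.

state qH, head at 5, tape 0_11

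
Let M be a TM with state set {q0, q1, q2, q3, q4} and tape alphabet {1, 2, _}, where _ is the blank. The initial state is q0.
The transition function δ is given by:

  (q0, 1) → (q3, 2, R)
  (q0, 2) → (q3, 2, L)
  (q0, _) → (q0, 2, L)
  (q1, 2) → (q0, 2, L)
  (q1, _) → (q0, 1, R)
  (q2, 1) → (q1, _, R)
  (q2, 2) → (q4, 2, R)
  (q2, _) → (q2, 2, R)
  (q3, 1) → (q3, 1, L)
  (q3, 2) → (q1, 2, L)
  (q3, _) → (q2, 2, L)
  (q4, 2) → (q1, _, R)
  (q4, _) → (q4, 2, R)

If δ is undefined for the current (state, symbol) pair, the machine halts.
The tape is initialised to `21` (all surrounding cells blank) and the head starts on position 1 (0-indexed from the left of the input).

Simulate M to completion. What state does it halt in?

q4

q0 | ___2[1]___   read 1 → write 2, move R, go to q3
q3 | ___22[_]__   read _ → write 2, move L, go to q2
q2 | ___2[2]2__   read 2 → write 2, move R, go to q4
q4 | ___22[2]__   read 2 → write _, move R, go to q1
q1 | ___22_[_]_   read _ → write 1, move R, go to q0
q0 | ___22_1[_]   read _ → write 2, move L, go to q0
q0 | ___22_[1]2   read 1 → write 2, move R, go to q3
q3 | ___22_2[2]   read 2 → write 2, move L, go to q1
q1 | ___22_[2]2   read 2 → write 2, move L, go to q0
q0 | ___22[_]22   read _ → write 2, move L, go to q0
q0 | ___2[2]222   read 2 → write 2, move L, go to q3
q3 | ___[2]2222   read 2 → write 2, move L, go to q1
q1 | __[_]22222   read _ → write 1, move R, go to q0
q0 | __1[2]2222   read 2 → write 2, move L, go to q3
q3 | __[1]22222   read 1 → write 1, move L, go to q3
q3 | _[_]122222   read _ → write 2, move L, go to q2
q2 | [_]2122222   read _ → write 2, move R, go to q2
q2 | 2[2]122222   read 2 → write 2, move R, go to q4
q4 | 22[1]22222
No transition is defined for (q4, 1); M halts in state q4.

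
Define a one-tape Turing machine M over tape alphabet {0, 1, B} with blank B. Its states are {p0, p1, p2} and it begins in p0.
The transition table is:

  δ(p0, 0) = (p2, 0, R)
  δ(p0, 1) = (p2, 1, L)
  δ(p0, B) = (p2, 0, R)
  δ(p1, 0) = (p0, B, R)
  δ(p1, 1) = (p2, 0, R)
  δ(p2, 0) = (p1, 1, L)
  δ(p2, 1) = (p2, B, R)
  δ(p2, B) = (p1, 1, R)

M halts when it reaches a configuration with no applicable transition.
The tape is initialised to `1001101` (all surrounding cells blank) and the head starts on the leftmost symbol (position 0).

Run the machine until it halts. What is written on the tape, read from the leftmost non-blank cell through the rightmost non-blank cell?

p0 | B[1]001101   read 1 → write 1, move L, go to p2
p2 | [B]1001101   read B → write 1, move R, go to p1
p1 | 1[1]001101   read 1 → write 0, move R, go to p2
p2 | 10[0]01101   read 0 → write 1, move L, go to p1
p1 | 1[0]101101   read 0 → write B, move R, go to p0
p0 | 1B[1]01101   read 1 → write 1, move L, go to p2
p2 | 1[B]101101   read B → write 1, move R, go to p1
p1 | 11[1]01101   read 1 → write 0, move R, go to p2
p2 | 110[0]1101   read 0 → write 1, move L, go to p1
p1 | 11[0]11101   read 0 → write B, move R, go to p0
p0 | 11B[1]1101   read 1 → write 1, move L, go to p2
p2 | 11[B]11101   read B → write 1, move R, go to p1
p1 | 111[1]1101   read 1 → write 0, move R, go to p2
p2 | 1110[1]101   read 1 → write B, move R, go to p2
p2 | 1110B[1]01   read 1 → write B, move R, go to p2
p2 | 1110BB[0]1   read 0 → write 1, move L, go to p1
p1 | 1110B[B]11
The non-blank tape span at halt is 1110BB11.

1110BB11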